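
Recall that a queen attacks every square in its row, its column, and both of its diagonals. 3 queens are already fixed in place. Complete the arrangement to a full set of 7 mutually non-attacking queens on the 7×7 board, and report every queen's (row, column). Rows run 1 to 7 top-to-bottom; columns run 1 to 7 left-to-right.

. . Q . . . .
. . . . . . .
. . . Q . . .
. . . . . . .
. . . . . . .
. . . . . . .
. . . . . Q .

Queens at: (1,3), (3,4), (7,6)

Row 2: attacked by (1,3)→{2,3,4}; (3,4)→{3,4,5}; (7,6)→{1,6}. Safe: 7. Place at column 7.
Row 4: attacked by (1,3)→{3,6}; (2,7)→{5,7}; (3,4)→{3,4,5}; (7,6)→{3,6}. Safe: 1, 2. Place at column 1.
Row 5: attacked by (1,3)→{3,7}; (2,7)→{4,7}; (3,4)→{2,4,6}; (4,1)→{1,2}; (7,6)→{4,6}. Safe: 5. Place at column 5.
Row 6: attacked by (1,3)→{3}; (2,7)→{3,7}; (3,4)→{1,4,7}; (4,1)→{1,3}; (5,5)→{4,5,6}; (7,6)→{5,6,7}. Safe: 2. Place at column 2.
Columns [3, 7, 4, 1, 5, 2, 6], r−c [-2, -5, -1, 3, 0, 4, 1], r+c [4, 9, 7, 5, 10, 8, 13] are all distinct, so no two queens attack.

(1,3) (2,7) (3,4) (4,1) (5,5) (6,2) (7,6)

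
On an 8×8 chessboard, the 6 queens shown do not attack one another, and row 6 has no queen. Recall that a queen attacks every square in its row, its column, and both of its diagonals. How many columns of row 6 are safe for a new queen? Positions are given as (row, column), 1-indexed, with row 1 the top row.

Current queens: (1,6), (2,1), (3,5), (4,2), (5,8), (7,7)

1

(1,6) attacks row 6 at column 6 and diagonals 1.
(2,1) attacks row 6 at column 1 and diagonals 5.
(3,5) attacks row 6 at column 5 and diagonals 2, 8.
(4,2) attacks row 6 at column 2 and diagonals 4.
(5,8) attacks row 6 at column 8 and diagonals 7.
(7,7) attacks row 6 at column 7 and diagonals 6, 8.
Attacked columns: {1, 2, 4, 5, 6, 7, 8}. Safe: {3}.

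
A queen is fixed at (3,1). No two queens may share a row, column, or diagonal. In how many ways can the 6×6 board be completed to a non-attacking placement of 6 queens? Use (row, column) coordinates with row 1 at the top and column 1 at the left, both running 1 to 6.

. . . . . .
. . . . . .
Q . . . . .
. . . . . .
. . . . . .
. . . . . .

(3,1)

1

Branch on row 1: col 2 → 0; col 4 → 0; col 5 → 1; col 6 → 0.
Sum: 0 + 0 + 1 + 0 = 1.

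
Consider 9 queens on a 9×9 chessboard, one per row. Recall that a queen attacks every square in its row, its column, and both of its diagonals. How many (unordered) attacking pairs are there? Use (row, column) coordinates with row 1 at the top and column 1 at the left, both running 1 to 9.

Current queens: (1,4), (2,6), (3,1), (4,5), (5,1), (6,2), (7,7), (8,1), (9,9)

7

Same column: (3,1)–(5,1) (column 1); (3,1)–(8,1) (column 1); (5,1)–(8,1) (column 1).
Same diagonal: (2,6)–(6,2) (|2−6| = |6−2| = 4); (4,5)–(8,1) (|4−8| = |5−1| = 4); (5,1)–(6,2) (|5−6| = |1−2| = 1); (7,7)–(9,9) (|7−9| = |7−9| = 2).
Total attacking pairs: 7.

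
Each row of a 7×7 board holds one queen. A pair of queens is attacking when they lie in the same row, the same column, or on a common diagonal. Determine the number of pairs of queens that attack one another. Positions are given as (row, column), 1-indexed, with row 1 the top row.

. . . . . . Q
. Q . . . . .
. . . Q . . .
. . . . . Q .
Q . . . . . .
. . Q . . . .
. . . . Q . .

0

All columns are distinct and no two queens satisfy |Δrow| = |Δcol|, so no pair attacks.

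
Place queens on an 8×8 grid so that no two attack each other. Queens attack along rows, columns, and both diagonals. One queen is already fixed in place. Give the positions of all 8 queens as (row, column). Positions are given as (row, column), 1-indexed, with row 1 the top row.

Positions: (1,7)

Row 2: attacked by (1,7)→{6,7,8}. Safe: 1, 2, 3, 4, 5. Place at column 4.
Row 3: attacked by (1,7)→{5,7}; (2,4)→{3,4,5}. Safe: 1, 2, 6, 8. Place at column 2.
Row 4: attacked by (1,7)→{4,7}; (2,4)→{2,4,6}; (3,2)→{1,2,3}. Safe: 5, 8. Place at column 8.
Row 5: attacked by (1,7)→{3,7}; (2,4)→{1,4,7}; (3,2)→{2,4}; (4,8)→{7,8}. Safe: 5, 6. Place at column 6.
Row 6: attacked by (1,7)→{2,7}; (2,4)→{4,8}; (3,2)→{2,5}; (4,8)→{6,8}; (5,6)→{5,6,7}. Safe: 1, 3. Place at column 1.
Row 7: attacked by (1,7)→{1,7}; (2,4)→{4}; (3,2)→{2,6}; (4,8)→{5,8}; (5,6)→{4,6,8}; (6,1)→{1,2}. Safe: 3. Place at column 3.
Row 8: attacked by (1,7)→{7}; (2,4)→{4}; (3,2)→{2,7}; (4,8)→{4,8}; (5,6)→{3,6}; (6,1)→{1,3}; (7,3)→{2,3,4}. Safe: 5. Place at column 5.
Columns [7, 4, 2, 8, 6, 1, 3, 5], r−c [-6, -2, 1, -4, -1, 5, 4, 3], r+c [8, 6, 5, 12, 11, 7, 10, 13] are all distinct, so no two queens attack.

(1,7) (2,4) (3,2) (4,8) (5,6) (6,1) (7,3) (8,5)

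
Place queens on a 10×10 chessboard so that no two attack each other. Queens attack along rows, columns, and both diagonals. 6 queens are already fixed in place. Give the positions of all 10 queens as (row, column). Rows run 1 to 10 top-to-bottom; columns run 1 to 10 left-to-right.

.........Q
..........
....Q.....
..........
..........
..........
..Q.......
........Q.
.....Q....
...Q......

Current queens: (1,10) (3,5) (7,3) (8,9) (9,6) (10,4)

(1,10) (2,7) (3,5) (4,2) (5,8) (6,1) (7,3) (8,9) (9,6) (10,4)

Row 2: attacked by (1,10)→{9,10}; (3,5)→{4,5,6}; (7,3)→{3,8}; (8,9)→{3,9}; (9,6)→{6}; (10,4)→{4}. Safe: 1, 2, 7. Place at column 7.
Row 4: attacked by (1,10)→{7,10}; (2,7)→{5,7,9}; (3,5)→{4,5,6}; (7,3)→{3,6}; (8,9)→{5,9}; (9,6)→{1,6}; (10,4)→{4,10}. Safe: 2, 8. Place at column 2.
Row 5: attacked by (1,10)→{6,10}; (2,7)→{4,7,10}; (3,5)→{3,5,7}; (4,2)→{1,2,3}; (7,3)→{1,3,5}; (8,9)→{6,9}; (9,6)→{2,6,10}; (10,4)→{4,9}. Safe: 8. Place at column 8.
Row 6: attacked by (1,10)→{5,10}; (2,7)→{3,7}; (3,5)→{2,5,8}; (4,2)→{2,4}; (5,8)→{7,8,9}; (7,3)→{2,3,4}; (8,9)→{7,9}; (9,6)→{3,6,9}; (10,4)→{4,8}. Safe: 1. Place at column 1.
Columns [10, 7, 5, 2, 8, 1, 3, 9, 6, 4], r−c [-9, -5, -2, 2, -3, 5, 4, -1, 3, 6], r+c [11, 9, 8, 6, 13, 7, 10, 17, 15, 14] are all distinct, so no two queens attack.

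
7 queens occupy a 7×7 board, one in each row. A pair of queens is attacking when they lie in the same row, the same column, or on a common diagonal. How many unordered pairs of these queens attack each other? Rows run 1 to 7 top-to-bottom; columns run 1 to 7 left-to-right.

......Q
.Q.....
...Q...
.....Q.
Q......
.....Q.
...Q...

Same column: (3,4)–(7,4) (column 4); (4,6)–(6,6) (column 6).
Same diagonal: (2,2)–(6,6) (|2−6| = |2−6| = 4).
Total attacking pairs: 3.

3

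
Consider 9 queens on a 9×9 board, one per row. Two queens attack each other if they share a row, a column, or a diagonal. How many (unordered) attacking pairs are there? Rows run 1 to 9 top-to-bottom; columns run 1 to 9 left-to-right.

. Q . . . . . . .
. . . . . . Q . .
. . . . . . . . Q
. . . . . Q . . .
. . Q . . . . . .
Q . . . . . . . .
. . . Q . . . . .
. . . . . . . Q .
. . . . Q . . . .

All columns are distinct and no two queens satisfy |Δrow| = |Δcol|, so no pair attacks.

0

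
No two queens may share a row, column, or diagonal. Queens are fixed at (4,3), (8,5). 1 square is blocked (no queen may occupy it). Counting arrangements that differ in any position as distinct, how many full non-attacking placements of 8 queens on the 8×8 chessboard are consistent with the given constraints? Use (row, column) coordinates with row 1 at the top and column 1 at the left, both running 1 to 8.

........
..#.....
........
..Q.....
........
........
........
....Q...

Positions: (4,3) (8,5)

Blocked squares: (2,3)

6

Branch on row 1: col 1 → 1; col 2 → 1; col 4 → 2; col 7 → 1; col 8 → 1.
Sum: 1 + 1 + 2 + 1 + 1 = 6.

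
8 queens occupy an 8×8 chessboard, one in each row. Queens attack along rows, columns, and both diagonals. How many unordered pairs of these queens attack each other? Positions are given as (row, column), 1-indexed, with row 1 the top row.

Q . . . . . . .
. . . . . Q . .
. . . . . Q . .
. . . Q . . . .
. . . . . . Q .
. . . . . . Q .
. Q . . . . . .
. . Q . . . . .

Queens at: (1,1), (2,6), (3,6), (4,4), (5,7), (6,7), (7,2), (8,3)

6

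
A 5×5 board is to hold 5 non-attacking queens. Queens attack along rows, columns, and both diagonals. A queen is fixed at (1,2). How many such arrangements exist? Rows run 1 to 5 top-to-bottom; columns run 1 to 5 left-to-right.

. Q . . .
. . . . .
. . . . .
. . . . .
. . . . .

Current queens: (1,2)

Branch on row 2: col 4 → 1; col 5 → 1.
Sum: 1 + 1 = 2.

2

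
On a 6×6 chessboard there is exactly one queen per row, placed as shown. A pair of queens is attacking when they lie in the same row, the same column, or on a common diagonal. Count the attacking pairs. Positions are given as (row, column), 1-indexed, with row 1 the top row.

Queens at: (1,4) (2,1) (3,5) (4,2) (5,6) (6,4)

Same column: (1,4)–(6,4) (column 4).
Same diagonal: (4,2)–(6,4) (|4−6| = |2−4| = 2).
Total attacking pairs: 2.

2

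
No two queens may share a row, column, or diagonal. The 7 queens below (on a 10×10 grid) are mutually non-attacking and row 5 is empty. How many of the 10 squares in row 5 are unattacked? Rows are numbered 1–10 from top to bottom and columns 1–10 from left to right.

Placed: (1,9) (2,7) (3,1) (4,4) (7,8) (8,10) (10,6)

1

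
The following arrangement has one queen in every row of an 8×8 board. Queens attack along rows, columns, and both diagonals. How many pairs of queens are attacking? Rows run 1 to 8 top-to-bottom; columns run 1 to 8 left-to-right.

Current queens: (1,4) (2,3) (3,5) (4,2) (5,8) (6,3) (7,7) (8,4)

Same column: (1,4)–(8,4) (column 4); (2,3)–(6,3) (column 3).
Same diagonal: (1,4)–(2,3) (|1−2| = |4−3| = 1); (1,4)–(5,8) (|1−5| = |4−8| = 4).
Total attacking pairs: 4.

4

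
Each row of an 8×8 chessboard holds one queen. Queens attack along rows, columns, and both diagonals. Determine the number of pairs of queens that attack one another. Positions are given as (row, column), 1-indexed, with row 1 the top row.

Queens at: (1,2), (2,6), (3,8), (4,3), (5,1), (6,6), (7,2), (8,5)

2

Same column: (1,2)–(7,2) (column 2); (2,6)–(6,6) (column 6).
Total attacking pairs: 2.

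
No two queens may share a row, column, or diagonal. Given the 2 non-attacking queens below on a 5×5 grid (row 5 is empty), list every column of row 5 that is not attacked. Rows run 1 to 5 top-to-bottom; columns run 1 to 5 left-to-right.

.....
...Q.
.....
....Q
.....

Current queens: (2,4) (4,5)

columns 2, 3

(2,4) attacks row 5 at column 4 and diagonals 1.
(4,5) attacks row 5 at column 5 and diagonals 4.
Attacked columns: {1, 4, 5}. Safe: {2, 3}.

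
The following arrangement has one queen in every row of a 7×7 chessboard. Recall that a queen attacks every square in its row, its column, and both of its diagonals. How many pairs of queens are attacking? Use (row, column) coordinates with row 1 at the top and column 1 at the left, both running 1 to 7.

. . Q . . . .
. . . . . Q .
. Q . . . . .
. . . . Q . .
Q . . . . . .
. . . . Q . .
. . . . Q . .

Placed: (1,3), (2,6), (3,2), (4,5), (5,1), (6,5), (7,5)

4

Same column: (4,5)–(6,5) (column 5); (4,5)–(7,5) (column 5); (6,5)–(7,5) (column 5).
Same diagonal: (3,2)–(6,5) (|3−6| = |2−5| = 3).
Total attacking pairs: 4.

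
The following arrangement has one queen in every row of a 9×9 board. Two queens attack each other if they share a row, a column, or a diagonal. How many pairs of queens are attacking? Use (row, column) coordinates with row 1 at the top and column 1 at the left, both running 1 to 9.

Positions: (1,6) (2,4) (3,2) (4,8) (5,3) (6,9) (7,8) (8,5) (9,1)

2

Same column: (4,8)–(7,8) (column 8).
Same diagonal: (6,9)–(7,8) (|6−7| = |9−8| = 1).
Total attacking pairs: 2.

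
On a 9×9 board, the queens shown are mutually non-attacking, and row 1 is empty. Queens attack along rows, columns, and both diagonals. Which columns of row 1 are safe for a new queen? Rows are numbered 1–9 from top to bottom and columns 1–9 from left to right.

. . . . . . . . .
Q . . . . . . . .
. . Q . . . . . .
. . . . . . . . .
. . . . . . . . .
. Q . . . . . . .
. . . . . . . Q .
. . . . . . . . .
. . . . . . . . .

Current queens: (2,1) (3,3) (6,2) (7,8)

columns 4, 6, 9

(2,1) attacks row 1 at column 1 and diagonals 2.
(3,3) attacks row 1 at column 3 and diagonals 1, 5.
(6,2) attacks row 1 at column 2 and diagonals 7.
(7,8) attacks row 1 at column 8 and diagonals 2.
Attacked columns: {1, 2, 3, 5, 7, 8}. Safe: {4, 6, 9}.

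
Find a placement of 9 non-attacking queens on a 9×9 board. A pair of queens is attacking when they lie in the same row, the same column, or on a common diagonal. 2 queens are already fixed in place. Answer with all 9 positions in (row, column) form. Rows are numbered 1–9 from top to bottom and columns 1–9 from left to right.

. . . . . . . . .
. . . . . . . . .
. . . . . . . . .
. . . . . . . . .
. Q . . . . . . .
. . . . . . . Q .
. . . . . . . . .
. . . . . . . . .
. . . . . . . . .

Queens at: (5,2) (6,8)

(1,9) (2,6) (3,3) (4,7) (5,2) (6,8) (7,5) (8,1) (9,4)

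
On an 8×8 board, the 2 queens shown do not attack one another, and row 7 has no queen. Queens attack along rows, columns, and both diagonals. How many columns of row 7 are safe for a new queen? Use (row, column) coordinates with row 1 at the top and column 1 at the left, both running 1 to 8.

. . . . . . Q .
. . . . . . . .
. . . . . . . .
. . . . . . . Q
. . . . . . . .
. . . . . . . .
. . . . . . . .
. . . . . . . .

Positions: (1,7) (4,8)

(1,7) attacks row 7 at column 7 and diagonals 1.
(4,8) attacks row 7 at column 8 and diagonals 5.
Attacked columns: {1, 5, 7, 8}. Safe: {2, 3, 4, 6}.

4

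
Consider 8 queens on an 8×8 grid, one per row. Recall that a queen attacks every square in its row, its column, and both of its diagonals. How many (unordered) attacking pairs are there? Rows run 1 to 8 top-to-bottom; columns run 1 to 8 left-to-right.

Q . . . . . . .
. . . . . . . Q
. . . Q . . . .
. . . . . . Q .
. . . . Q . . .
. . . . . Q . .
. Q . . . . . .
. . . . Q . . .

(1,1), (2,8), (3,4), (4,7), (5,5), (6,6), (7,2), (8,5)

Same column: (5,5)–(8,5) (column 5).
Same diagonal: (1,1)–(5,5) (|1−5| = |1−5| = 4); (1,1)–(6,6) (|1−6| = |1−6| = 5); (2,8)–(5,5) (|2−5| = |8−5| = 3); (5,5)–(6,6) (|5−6| = |5−6| = 1).
Total attacking pairs: 5.

5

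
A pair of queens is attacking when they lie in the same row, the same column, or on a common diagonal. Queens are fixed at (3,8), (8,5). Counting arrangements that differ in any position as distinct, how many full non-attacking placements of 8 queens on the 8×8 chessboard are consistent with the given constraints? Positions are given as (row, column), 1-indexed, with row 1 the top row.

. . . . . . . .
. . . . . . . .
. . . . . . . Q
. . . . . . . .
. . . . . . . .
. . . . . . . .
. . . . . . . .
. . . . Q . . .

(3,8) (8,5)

4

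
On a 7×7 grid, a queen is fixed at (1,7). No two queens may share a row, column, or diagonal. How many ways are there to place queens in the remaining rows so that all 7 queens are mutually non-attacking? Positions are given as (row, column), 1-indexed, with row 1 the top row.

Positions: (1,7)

Branch on row 2: col 1 → 0; col 2 → 1; col 3 → 1; col 4 → 1; col 5 → 1.
Sum: 0 + 1 + 1 + 1 + 1 = 4.

4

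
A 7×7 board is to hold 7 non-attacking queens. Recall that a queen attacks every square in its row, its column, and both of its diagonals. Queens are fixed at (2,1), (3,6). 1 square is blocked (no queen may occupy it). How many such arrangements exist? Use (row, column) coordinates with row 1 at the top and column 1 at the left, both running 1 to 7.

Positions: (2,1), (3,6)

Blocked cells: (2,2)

3

Branch on row 1: col 3 → 2; col 5 → 1; col 7 → 0.
Sum: 2 + 1 + 0 = 3.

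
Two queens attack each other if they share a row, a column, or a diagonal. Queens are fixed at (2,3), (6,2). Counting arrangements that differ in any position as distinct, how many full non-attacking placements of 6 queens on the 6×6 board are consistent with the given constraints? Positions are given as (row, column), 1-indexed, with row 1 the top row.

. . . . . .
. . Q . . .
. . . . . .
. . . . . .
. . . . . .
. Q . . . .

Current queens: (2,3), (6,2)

Branch on row 1: col 1 → 0; col 5 → 1; col 6 → 0.
Sum: 0 + 1 + 0 = 1.

1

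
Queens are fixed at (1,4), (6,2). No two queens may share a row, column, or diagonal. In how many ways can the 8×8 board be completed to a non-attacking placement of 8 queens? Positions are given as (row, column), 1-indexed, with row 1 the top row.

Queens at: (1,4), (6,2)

Branch on row 2: col 1 → 0; col 7 → 1; col 8 → 2.
Sum: 0 + 1 + 2 = 3.

3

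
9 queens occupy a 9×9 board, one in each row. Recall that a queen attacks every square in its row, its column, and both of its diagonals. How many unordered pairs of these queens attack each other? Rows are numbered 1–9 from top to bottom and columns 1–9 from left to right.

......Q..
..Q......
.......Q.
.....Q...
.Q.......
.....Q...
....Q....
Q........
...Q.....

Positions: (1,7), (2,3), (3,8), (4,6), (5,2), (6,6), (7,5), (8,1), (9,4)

2

Same column: (4,6)–(6,6) (column 6).
Same diagonal: (6,6)–(7,5) (|6−7| = |6−5| = 1).
Total attacking pairs: 2.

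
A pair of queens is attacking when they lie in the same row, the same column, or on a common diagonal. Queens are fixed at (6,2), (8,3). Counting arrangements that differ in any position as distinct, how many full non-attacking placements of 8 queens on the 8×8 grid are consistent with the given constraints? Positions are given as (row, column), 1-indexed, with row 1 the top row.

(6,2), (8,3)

7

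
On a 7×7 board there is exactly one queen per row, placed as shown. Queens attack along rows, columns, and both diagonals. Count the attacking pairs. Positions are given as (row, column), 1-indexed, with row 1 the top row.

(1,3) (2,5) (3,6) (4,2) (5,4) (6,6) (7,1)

Same column: (3,6)–(6,6) (column 6).
Same diagonal: (2,5)–(3,6) (|2−3| = |5−6| = 1); (3,6)–(5,4) (|3−5| = |6−4| = 2).
Total attacking pairs: 3.

3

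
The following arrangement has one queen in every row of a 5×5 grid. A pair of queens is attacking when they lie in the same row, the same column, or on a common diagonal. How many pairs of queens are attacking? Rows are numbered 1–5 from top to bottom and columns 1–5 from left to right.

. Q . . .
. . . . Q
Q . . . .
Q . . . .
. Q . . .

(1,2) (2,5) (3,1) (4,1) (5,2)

Same column: (1,2)–(5,2) (column 2); (3,1)–(4,1) (column 1).
Same diagonal: (2,5)–(5,2) (|2−5| = |5−2| = 3); (4,1)–(5,2) (|4−5| = |1−2| = 1).
Total attacking pairs: 4.

4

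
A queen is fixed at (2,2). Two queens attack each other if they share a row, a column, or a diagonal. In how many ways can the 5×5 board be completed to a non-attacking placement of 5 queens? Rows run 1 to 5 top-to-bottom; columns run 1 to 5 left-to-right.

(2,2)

2

Branch on row 1: col 4 → 1; col 5 → 1.
Sum: 1 + 1 = 2.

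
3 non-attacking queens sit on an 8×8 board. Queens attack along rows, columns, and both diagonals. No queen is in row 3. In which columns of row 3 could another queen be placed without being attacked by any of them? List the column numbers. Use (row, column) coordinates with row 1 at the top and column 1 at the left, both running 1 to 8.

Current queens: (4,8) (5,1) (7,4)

columns 2, 5, 6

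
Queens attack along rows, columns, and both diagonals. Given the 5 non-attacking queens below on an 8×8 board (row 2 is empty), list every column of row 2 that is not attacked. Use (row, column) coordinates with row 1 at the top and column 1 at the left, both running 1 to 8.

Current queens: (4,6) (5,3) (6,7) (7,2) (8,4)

columns 1, 5

(4,6) attacks row 2 at column 6 and diagonals 4, 8.
(5,3) attacks row 2 at column 3 and diagonals 6.
(6,7) attacks row 2 at column 7 and diagonals 3.
(7,2) attacks row 2 at column 2 and diagonals 7.
(8,4) attacks row 2 at column 4.
Attacked columns: {2, 3, 4, 6, 7, 8}. Safe: {1, 5}.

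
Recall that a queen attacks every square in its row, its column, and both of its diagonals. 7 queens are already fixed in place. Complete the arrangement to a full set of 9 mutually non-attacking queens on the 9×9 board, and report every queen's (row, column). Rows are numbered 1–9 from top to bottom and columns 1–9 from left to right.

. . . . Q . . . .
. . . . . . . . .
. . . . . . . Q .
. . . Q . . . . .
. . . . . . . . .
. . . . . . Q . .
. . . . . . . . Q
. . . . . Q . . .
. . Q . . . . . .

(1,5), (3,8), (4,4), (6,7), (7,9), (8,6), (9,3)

Row 2: attacked by (1,5)→{4,5,6}; (3,8)→{7,8,9}; (4,4)→{2,4,6}; (6,7)→{3,7}; (7,9)→{4,9}; (8,6)→{6}; (9,3)→{3}. Safe: 1. Place at column 1.
Row 5: attacked by (1,5)→{1,5,9}; (2,1)→{1,4}; (3,8)→{6,8}; (4,4)→{3,4,5}; (6,7)→{6,7,8}; (7,9)→{7,9}; (8,6)→{3,6,9}; (9,3)→{3,7}. Safe: 2. Place at column 2.
Columns [5, 1, 8, 4, 2, 7, 9, 6, 3], r−c [-4, 1, -5, 0, 3, -1, -2, 2, 6], r+c [6, 3, 11, 8, 7, 13, 16, 14, 12] are all distinct, so no two queens attack.

(1,5) (2,1) (3,8) (4,4) (5,2) (6,7) (7,9) (8,6) (9,3)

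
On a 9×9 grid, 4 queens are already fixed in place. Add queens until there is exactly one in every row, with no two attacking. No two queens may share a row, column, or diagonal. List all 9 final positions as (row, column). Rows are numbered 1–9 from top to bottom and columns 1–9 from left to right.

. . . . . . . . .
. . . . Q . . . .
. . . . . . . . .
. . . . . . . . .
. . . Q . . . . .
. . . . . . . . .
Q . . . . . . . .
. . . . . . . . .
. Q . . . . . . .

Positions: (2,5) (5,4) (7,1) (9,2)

(1,9) (2,5) (3,3) (4,8) (5,4) (6,7) (7,1) (8,6) (9,2)

Row 1: attacked by (2,5)→{4,5,6}; (5,4)→{4,8}; (7,1)→{1,7}; (9,2)→{2}. Safe: 3, 9. Place at column 9.
Row 3: attacked by (1,9)→{7,9}; (2,5)→{4,5,6}; (5,4)→{2,4,6}; (7,1)→{1,5}; (9,2)→{2,8}. Safe: 3. Place at column 3.
Row 4: attacked by (1,9)→{6,9}; (2,5)→{3,5,7}; (3,3)→{2,3,4}; (5,4)→{3,4,5}; (7,1)→{1,4}; (9,2)→{2,7}. Safe: 8. Place at column 8.
Row 6: attacked by (1,9)→{4,9}; (2,5)→{1,5,9}; (3,3)→{3,6}; (4,8)→{6,8}; (5,4)→{3,4,5}; (7,1)→{1,2}; (9,2)→{2,5}. Safe: 7. Place at column 7.
Row 8: attacked by (1,9)→{2,9}; (2,5)→{5}; (3,3)→{3,8}; (4,8)→{4,8}; (5,4)→{1,4,7}; (6,7)→{5,7,9}; (7,1)→{1,2}; (9,2)→{1,2,3}. Safe: 6. Place at column 6.
Columns [9, 5, 3, 8, 4, 7, 1, 6, 2], r−c [-8, -3, 0, -4, 1, -1, 6, 2, 7], r+c [10, 7, 6, 12, 9, 13, 8, 14, 11] are all distinct, so no two queens attack.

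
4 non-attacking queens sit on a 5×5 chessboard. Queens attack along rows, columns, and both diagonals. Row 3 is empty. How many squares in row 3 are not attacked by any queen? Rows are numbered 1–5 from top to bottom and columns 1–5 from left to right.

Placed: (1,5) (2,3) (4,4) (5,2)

1

(1,5) attacks row 3 at column 5 and diagonals 3.
(2,3) attacks row 3 at column 3 and diagonals 2, 4.
(4,4) attacks row 3 at column 4 and diagonals 3, 5.
(5,2) attacks row 3 at column 2 and diagonals 4.
Attacked columns: {2, 3, 4, 5}. Safe: {1}.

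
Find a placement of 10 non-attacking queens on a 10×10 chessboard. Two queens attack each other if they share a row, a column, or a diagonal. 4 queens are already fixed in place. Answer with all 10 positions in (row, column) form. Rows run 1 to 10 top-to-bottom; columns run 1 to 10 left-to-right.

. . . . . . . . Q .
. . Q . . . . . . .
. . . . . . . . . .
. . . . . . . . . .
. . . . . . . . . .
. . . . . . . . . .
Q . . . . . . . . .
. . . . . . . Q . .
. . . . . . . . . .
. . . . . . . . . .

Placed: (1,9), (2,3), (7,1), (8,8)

Row 3: attacked by (1,9)→{7,9}; (2,3)→{2,3,4}; (7,1)→{1,5}; (8,8)→{3,8}. Safe: 6, 10. Place at column 6.
Row 4: attacked by (1,9)→{6,9}; (2,3)→{1,3,5}; (3,6)→{5,6,7}; (7,1)→{1,4}; (8,8)→{4,8}. Safe: 2, 10. Place at column 2.
Row 5: attacked by (1,9)→{5,9}; (2,3)→{3,6}; (3,6)→{4,6,8}; (4,2)→{1,2,3}; (7,1)→{1,3}; (8,8)→{5,8}. Safe: 7, 10. Place at column 10.
Row 6: attacked by (1,9)→{4,9}; (2,3)→{3,7}; (3,6)→{3,6,9}; (4,2)→{2,4}; (5,10)→{9,10}; (7,1)→{1,2}; (8,8)→{6,8,10}. Safe: 5. Place at column 5.
Row 9: attacked by (1,9)→{1,9}; (2,3)→{3,10}; (3,6)→{6}; (4,2)→{2,7}; (5,10)→{6,10}; (6,5)→{2,5,8}; (7,1)→{1,3}; (8,8)→{7,8,9}. Safe: 4. Place at column 4.
Row 10: attacked by (1,9)→{9}; (2,3)→{3}; (3,6)→{6}; (4,2)→{2,8}; (5,10)→{5,10}; (6,5)→{1,5,9}; (7,1)→{1,4}; (8,8)→{6,8,10}; (9,4)→{3,4,5}. Safe: 7. Place at column 7.
Columns [9, 3, 6, 2, 10, 5, 1, 8, 4, 7], r−c [-8, -1, -3, 2, -5, 1, 6, 0, 5, 3], r+c [10, 5, 9, 6, 15, 11, 8, 16, 13, 17] are all distinct, so no two queens attack.

(1,9) (2,3) (3,6) (4,2) (5,10) (6,5) (7,1) (8,8) (9,4) (10,7)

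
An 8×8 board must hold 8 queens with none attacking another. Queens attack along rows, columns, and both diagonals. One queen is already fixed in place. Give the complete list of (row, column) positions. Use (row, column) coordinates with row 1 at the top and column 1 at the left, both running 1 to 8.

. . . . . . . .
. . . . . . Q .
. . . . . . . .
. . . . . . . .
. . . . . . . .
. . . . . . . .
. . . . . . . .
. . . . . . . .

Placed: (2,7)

(1,1) (2,7) (3,4) (4,6) (5,8) (6,2) (7,5) (8,3)

Row 1: attacked by (2,7)→{6,7,8}. Safe: 1, 2, 3, 4, 5. Place at column 1.
Row 3: attacked by (1,1)→{1,3}; (2,7)→{6,7,8}. Safe: 2, 4, 5. Place at column 4.
Row 4: attacked by (1,1)→{1,4}; (2,7)→{5,7}; (3,4)→{3,4,5}. Safe: 2, 6, 8. Place at column 6.
Row 5: attacked by (1,1)→{1,5}; (2,7)→{4,7}; (3,4)→{2,4,6}; (4,6)→{5,6,7}. Safe: 3, 8. Place at column 8.
Row 6: attacked by (1,1)→{1,6}; (2,7)→{3,7}; (3,4)→{1,4,7}; (4,6)→{4,6,8}; (5,8)→{7,8}. Safe: 2, 5. Place at column 2.
Row 7: attacked by (1,1)→{1,7}; (2,7)→{2,7}; (3,4)→{4,8}; (4,6)→{3,6}; (5,8)→{6,8}; (6,2)→{1,2,3}. Safe: 5. Place at column 5.
Row 8: attacked by (1,1)→{1,8}; (2,7)→{1,7}; (3,4)→{4}; (4,6)→{2,6}; (5,8)→{5,8}; (6,2)→{2,4}; (7,5)→{4,5,6}. Safe: 3. Place at column 3.
Columns [1, 7, 4, 6, 8, 2, 5, 3], r−c [0, -5, -1, -2, -3, 4, 2, 5], r+c [2, 9, 7, 10, 13, 8, 12, 11] are all distinct, so no two queens attack.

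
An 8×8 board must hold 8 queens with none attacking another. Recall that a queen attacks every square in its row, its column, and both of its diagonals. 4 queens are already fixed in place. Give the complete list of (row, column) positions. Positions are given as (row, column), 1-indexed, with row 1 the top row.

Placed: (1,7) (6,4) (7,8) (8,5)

(1,7) (2,2) (3,6) (4,3) (5,1) (6,4) (7,8) (8,5)

Row 2: attacked by (1,7)→{6,7,8}; (6,4)→{4,8}; (7,8)→{3,8}; (8,5)→{5}. Safe: 1, 2. Place at column 2.
Row 3: attacked by (1,7)→{5,7}; (2,2)→{1,2,3}; (6,4)→{1,4,7}; (7,8)→{4,8}; (8,5)→{5}. Safe: 6. Place at column 6.
Row 4: attacked by (1,7)→{4,7}; (2,2)→{2,4}; (3,6)→{5,6,7}; (6,4)→{2,4,6}; (7,8)→{5,8}; (8,5)→{1,5}. Safe: 3. Place at column 3.
Row 5: attacked by (1,7)→{3,7}; (2,2)→{2,5}; (3,6)→{4,6,8}; (4,3)→{2,3,4}; (6,4)→{3,4,5}; (7,8)→{6,8}; (8,5)→{2,5,8}. Safe: 1. Place at column 1.
Columns [7, 2, 6, 3, 1, 4, 8, 5], r−c [-6, 0, -3, 1, 4, 2, -1, 3], r+c [8, 4, 9, 7, 6, 10, 15, 13] are all distinct, so no two queens attack.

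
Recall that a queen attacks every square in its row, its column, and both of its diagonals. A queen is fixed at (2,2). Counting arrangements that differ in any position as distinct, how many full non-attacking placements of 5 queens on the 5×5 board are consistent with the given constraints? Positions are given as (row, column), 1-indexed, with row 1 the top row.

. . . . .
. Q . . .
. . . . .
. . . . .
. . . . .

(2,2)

Branch on row 1: col 4 → 1; col 5 → 1.
Sum: 1 + 1 = 2.

2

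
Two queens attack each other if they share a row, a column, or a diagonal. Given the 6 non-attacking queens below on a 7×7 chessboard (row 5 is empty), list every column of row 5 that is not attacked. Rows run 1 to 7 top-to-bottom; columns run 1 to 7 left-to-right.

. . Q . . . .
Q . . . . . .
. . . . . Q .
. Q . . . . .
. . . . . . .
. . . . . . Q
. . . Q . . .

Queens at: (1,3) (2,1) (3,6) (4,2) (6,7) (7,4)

(1,3) attacks row 5 at column 3 and diagonals 7.
(2,1) attacks row 5 at column 1 and diagonals 4.
(3,6) attacks row 5 at column 6 and diagonals 4.
(4,2) attacks row 5 at column 2 and diagonals 1, 3.
(6,7) attacks row 5 at column 7 and diagonals 6.
(7,4) attacks row 5 at column 4 and diagonals 2, 6.
Attacked columns: {1, 2, 3, 4, 6, 7}. Safe: {5}.

columns 5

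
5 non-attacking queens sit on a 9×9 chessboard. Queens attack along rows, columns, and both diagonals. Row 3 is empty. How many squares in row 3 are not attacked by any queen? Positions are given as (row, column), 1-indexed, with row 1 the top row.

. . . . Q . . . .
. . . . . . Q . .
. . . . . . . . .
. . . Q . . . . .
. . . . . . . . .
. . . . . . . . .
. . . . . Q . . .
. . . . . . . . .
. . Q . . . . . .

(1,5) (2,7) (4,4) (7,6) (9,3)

1

(1,5) attacks row 3 at column 5 and diagonals 3, 7.
(2,7) attacks row 3 at column 7 and diagonals 6, 8.
(4,4) attacks row 3 at column 4 and diagonals 3, 5.
(7,6) attacks row 3 at column 6 and diagonals 2.
(9,3) attacks row 3 at column 3 and diagonals 9.
Attacked columns: {2, 3, 4, 5, 6, 7, 8, 9}. Safe: {1}.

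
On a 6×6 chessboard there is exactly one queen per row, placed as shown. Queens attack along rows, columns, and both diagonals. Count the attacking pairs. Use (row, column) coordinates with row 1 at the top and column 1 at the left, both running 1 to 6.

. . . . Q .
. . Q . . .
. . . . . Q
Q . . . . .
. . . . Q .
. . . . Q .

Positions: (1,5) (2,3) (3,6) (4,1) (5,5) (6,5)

4

Same column: (1,5)–(5,5) (column 5); (1,5)–(6,5) (column 5); (5,5)–(6,5) (column 5).
Same diagonal: (2,3)–(4,1) (|2−4| = |3−1| = 2).
Total attacking pairs: 4.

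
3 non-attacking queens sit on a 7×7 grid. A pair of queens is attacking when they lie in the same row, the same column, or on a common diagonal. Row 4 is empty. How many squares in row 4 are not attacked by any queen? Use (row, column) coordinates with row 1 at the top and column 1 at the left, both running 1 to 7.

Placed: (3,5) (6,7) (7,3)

(3,5) attacks row 4 at column 5 and diagonals 4, 6.
(6,7) attacks row 4 at column 7 and diagonals 5.
(7,3) attacks row 4 at column 3 and diagonals 6.
Attacked columns: {3, 4, 5, 6, 7}. Safe: {1, 2}.

2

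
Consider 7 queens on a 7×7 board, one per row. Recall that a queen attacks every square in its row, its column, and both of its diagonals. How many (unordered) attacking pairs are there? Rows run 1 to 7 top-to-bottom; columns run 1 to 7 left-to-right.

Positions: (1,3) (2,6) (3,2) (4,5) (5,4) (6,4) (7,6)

6

Same column: (2,6)–(7,6) (column 6); (5,4)–(6,4) (column 4).
Same diagonal: (3,2)–(5,4) (|3−5| = |2−4| = 2); (3,2)–(7,6) (|3−7| = |2−6| = 4); (4,5)–(5,4) (|4−5| = |5−4| = 1); (5,4)–(7,6) (|5−7| = |4−6| = 2).
Total attacking pairs: 6.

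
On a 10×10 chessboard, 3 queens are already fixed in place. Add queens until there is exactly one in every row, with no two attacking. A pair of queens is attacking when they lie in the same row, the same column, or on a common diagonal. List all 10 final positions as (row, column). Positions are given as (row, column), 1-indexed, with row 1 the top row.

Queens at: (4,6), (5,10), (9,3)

(1,5) (2,9) (3,4) (4,6) (5,10) (6,2) (7,7) (8,1) (9,3) (10,8)

Row 1: attacked by (4,6)→{3,6,9}; (5,10)→{6,10}; (9,3)→{3}. Safe: 1, 2, 4, 5, 7, 8. Place at column 5.
Row 2: attacked by (1,5)→{4,5,6}; (4,6)→{4,6,8}; (5,10)→{7,10}; (9,3)→{3,10}. Safe: 1, 2, 9. Place at column 9.
Row 3: attacked by (1,5)→{3,5,7}; (2,9)→{8,9,10}; (4,6)→{5,6,7}; (5,10)→{8,10}; (9,3)→{3,9}. Safe: 1, 2, 4. Place at column 4.
Row 6: attacked by (1,5)→{5,10}; (2,9)→{5,9}; (3,4)→{1,4,7}; (4,6)→{4,6,8}; (5,10)→{9,10}; (9,3)→{3,6}. Safe: 2. Place at column 2.
Row 7: attacked by (1,5)→{5}; (2,9)→{4,9}; (3,4)→{4,8}; (4,6)→{3,6,9}; (5,10)→{8,10}; (6,2)→{1,2,3}; (9,3)→{1,3,5}. Safe: 7. Place at column 7.
Row 8: attacked by (1,5)→{5}; (2,9)→{3,9}; (3,4)→{4,9}; (4,6)→{2,6,10}; (5,10)→{7,10}; (6,2)→{2,4}; (7,7)→{6,7,8}; (9,3)→{2,3,4}. Safe: 1. Place at column 1.
Row 10: attacked by (1,5)→{5}; (2,9)→{1,9}; (3,4)→{4}; (4,6)→{6}; (5,10)→{5,10}; (6,2)→{2,6}; (7,7)→{4,7,10}; (8,1)→{1,3}; (9,3)→{2,3,4}. Safe: 8. Place at column 8.
Columns [5, 9, 4, 6, 10, 2, 7, 1, 3, 8], r−c [-4, -7, -1, -2, -5, 4, 0, 7, 6, 2], r+c [6, 11, 7, 10, 15, 8, 14, 9, 12, 18] are all distinct, so no two queens attack.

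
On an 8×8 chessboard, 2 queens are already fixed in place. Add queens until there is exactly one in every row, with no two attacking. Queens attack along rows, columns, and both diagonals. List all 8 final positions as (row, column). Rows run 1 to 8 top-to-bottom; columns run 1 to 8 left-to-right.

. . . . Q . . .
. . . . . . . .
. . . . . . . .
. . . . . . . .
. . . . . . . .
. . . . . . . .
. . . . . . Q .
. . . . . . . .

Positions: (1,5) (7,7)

(1,5) (2,1) (3,4) (4,6) (5,8) (6,2) (7,7) (8,3)

Row 2: attacked by (1,5)→{4,5,6}; (7,7)→{2,7}. Safe: 1, 3, 8. Place at column 1.
Row 3: attacked by (1,5)→{3,5,7}; (2,1)→{1,2}; (7,7)→{3,7}. Safe: 4, 6, 8. Place at column 4.
Row 4: attacked by (1,5)→{2,5,8}; (2,1)→{1,3}; (3,4)→{3,4,5}; (7,7)→{4,7}. Safe: 6. Place at column 6.
Row 5: attacked by (1,5)→{1,5}; (2,1)→{1,4}; (3,4)→{2,4,6}; (4,6)→{5,6,7}; (7,7)→{5,7}. Safe: 3, 8. Place at column 8.
Row 6: attacked by (1,5)→{5}; (2,1)→{1,5}; (3,4)→{1,4,7}; (4,6)→{4,6,8}; (5,8)→{7,8}; (7,7)→{6,7,8}. Safe: 2, 3. Place at column 2.
Row 8: attacked by (1,5)→{5}; (2,1)→{1,7}; (3,4)→{4}; (4,6)→{2,6}; (5,8)→{5,8}; (6,2)→{2,4}; (7,7)→{6,7,8}. Safe: 3. Place at column 3.
Columns [5, 1, 4, 6, 8, 2, 7, 3], r−c [-4, 1, -1, -2, -3, 4, 0, 5], r+c [6, 3, 7, 10, 13, 8, 14, 11] are all distinct, so no two queens attack.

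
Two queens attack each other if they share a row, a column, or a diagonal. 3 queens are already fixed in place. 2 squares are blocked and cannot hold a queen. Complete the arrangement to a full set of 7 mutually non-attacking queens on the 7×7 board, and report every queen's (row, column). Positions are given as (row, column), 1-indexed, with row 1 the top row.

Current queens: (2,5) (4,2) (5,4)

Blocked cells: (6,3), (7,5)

Row 1: attacked by (2,5)→{4,5,6}; (4,2)→{2,5}; (5,4)→{4}. Safe: 1, 3, 7. Place at column 3.
Row 3: attacked by (1,3)→{1,3,5}; (2,5)→{4,5,6}; (4,2)→{1,2,3}; (5,4)→{2,4,6}. Safe: 7. Place at column 7.
Row 6: attacked by (1,3)→{3}; (2,5)→{1,5}; (3,7)→{4,7}; (4,2)→{2,4}; (5,4)→{3,4,5}. Blocked: 3. Safe: 6. Place at column 6.
Row 7: attacked by (1,3)→{3}; (2,5)→{5}; (3,7)→{3,7}; (4,2)→{2,5}; (5,4)→{2,4,6}; (6,6)→{5,6,7}. Blocked: 5. Safe: 1. Place at column 1.
Columns [3, 5, 7, 2, 4, 6, 1], r−c [-2, -3, -4, 2, 1, 0, 6], r+c [4, 7, 10, 6, 9, 12, 8] are all distinct, so no two queens attack.

(1,3) (2,5) (3,7) (4,2) (5,4) (6,6) (7,1)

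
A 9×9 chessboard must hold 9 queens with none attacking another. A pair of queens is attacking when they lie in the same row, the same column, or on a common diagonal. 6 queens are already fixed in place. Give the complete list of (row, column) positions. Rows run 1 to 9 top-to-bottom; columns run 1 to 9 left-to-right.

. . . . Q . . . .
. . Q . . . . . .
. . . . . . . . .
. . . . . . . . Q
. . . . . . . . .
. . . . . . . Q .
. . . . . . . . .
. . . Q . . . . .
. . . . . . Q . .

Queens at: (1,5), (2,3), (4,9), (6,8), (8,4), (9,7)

Row 3: attacked by (1,5)→{3,5,7}; (2,3)→{2,3,4}; (4,9)→{8,9}; (6,8)→{5,8}; (8,4)→{4,9}; (9,7)→{1,7}. Safe: 6. Place at column 6.
Row 5: attacked by (1,5)→{1,5,9}; (2,3)→{3,6}; (3,6)→{4,6,8}; (4,9)→{8,9}; (6,8)→{7,8,9}; (8,4)→{1,4,7}; (9,7)→{3,7}. Safe: 2. Place at column 2.
Row 7: attacked by (1,5)→{5}; (2,3)→{3,8}; (3,6)→{2,6}; (4,9)→{6,9}; (5,2)→{2,4}; (6,8)→{7,8,9}; (8,4)→{3,4,5}; (9,7)→{5,7,9}. Safe: 1. Place at column 1.
Columns [5, 3, 6, 9, 2, 8, 1, 4, 7], r−c [-4, -1, -3, -5, 3, -2, 6, 4, 2], r+c [6, 5, 9, 13, 7, 14, 8, 12, 16] are all distinct, so no two queens attack.

(1,5) (2,3) (3,6) (4,9) (5,2) (6,8) (7,1) (8,4) (9,7)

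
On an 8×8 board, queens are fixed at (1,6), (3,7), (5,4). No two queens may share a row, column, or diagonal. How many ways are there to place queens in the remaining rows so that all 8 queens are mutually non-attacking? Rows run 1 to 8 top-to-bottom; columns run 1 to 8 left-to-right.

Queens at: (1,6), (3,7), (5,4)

Branch on row 2: col 2 → 1; col 3 → 1.
Sum: 1 + 1 = 2.

2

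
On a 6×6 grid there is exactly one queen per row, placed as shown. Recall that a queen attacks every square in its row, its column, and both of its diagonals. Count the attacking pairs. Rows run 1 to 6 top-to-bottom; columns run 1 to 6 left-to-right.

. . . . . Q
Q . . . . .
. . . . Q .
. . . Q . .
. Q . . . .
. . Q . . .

Same diagonal: (1,6)–(5,2) (|1−5| = |6−2| = 4); (3,5)–(4,4) (|3−4| = |5−4| = 1); (5,2)–(6,3) (|5−6| = |2−3| = 1).
Total attacking pairs: 3.

3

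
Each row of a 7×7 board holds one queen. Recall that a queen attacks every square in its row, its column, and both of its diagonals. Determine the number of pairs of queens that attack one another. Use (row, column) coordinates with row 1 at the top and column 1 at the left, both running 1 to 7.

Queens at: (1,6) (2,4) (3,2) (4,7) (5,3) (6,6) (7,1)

Same column: (1,6)–(6,6) (column 6).
Same diagonal: (5,3)–(7,1) (|5−7| = |3−1| = 2).
Total attacking pairs: 2.

2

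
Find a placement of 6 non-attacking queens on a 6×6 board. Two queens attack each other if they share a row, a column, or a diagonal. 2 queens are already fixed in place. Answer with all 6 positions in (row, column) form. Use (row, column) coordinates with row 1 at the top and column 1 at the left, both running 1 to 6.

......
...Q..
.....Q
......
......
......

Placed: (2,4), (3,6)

Row 1: attacked by (2,4)→{3,4,5}; (3,6)→{4,6}. Safe: 1, 2. Place at column 2.
Row 4: attacked by (1,2)→{2,5}; (2,4)→{2,4,6}; (3,6)→{5,6}. Safe: 1, 3. Place at column 1.
Row 5: attacked by (1,2)→{2,6}; (2,4)→{1,4}; (3,6)→{4,6}; (4,1)→{1,2}. Safe: 3, 5. Place at column 3.
Row 6: attacked by (1,2)→{2}; (2,4)→{4}; (3,6)→{3,6}; (4,1)→{1,3}; (5,3)→{2,3,4}. Safe: 5. Place at column 5.
Columns [2, 4, 6, 1, 3, 5], r−c [-1, -2, -3, 3, 2, 1], r+c [3, 6, 9, 5, 8, 11] are all distinct, so no two queens attack.

(1,2) (2,4) (3,6) (4,1) (5,3) (6,5)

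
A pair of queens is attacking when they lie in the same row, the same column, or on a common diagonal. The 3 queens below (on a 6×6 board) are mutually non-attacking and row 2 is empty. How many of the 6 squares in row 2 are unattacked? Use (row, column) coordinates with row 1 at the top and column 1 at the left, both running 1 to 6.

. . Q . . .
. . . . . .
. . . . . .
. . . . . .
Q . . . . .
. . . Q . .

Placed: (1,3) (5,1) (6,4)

2

(1,3) attacks row 2 at column 3 and diagonals 2, 4.
(5,1) attacks row 2 at column 1 and diagonals 4.
(6,4) attacks row 2 at column 4.
Attacked columns: {1, 2, 3, 4}. Safe: {5, 6}.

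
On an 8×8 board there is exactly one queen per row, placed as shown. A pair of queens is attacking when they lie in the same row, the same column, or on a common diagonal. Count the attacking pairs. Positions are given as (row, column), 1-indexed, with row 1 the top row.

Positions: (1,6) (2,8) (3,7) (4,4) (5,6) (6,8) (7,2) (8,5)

Same column: (1,6)–(5,6) (column 6); (2,8)–(6,8) (column 8).
Same diagonal: (2,8)–(3,7) (|2−3| = |8−7| = 1).
Total attacking pairs: 3.

3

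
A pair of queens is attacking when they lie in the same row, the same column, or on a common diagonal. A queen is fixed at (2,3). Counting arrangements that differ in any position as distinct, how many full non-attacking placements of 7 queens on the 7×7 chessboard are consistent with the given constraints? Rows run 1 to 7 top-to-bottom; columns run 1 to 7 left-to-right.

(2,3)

Branch on row 1: col 1 → 1; col 5 → 1; col 6 → 3; col 7 → 1.
Sum: 1 + 1 + 3 + 1 = 6.

6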